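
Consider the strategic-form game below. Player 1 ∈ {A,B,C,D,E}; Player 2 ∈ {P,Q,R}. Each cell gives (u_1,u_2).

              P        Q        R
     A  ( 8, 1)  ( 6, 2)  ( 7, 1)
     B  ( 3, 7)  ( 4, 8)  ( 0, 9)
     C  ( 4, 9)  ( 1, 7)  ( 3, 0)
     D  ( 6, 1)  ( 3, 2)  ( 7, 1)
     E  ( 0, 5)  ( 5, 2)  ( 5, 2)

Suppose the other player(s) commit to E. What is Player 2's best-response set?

BR_2 = {P}

u_2(P vs E) = 5
u_2(Q vs E) = 2
u_2(R vs E) = 2
max payoff 5 at {P}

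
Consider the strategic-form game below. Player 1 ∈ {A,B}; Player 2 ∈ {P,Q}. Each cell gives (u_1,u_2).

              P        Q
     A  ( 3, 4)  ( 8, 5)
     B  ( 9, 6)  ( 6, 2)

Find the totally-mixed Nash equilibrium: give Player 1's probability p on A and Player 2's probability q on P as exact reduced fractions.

P1 indiff ⇒ q·3+(1-q)·8 = q·9+(1-q)·6 ⇒ q(-6) = (1-q)(-2) ⇒ q = 1/4
P2 indiff ⇒ p·4+(1-p)·6 = p·5+(1-p)·2 ⇒ p(-1) = (1-p)(-4) ⇒ p = 4/5

p=4/5, q=1/4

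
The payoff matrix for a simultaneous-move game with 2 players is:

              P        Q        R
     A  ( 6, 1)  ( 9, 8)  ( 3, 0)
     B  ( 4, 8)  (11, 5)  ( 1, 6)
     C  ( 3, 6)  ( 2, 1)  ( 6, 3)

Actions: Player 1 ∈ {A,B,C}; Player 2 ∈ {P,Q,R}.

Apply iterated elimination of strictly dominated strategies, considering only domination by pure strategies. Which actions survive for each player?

P2 drop R (P beats it: A:1>0 B:8>6 C:6>3)
P1 drop C (A beats it: P:6>3 Q:9>2)
P1→{A,B} P2→{P,Q}

Survivors P1:{A,B} P2:{P,Q}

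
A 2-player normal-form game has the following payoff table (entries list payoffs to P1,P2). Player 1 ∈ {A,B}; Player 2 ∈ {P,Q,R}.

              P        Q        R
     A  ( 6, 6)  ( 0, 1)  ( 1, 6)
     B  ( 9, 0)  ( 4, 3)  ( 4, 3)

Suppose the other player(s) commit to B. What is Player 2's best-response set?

BR_2 = {Q,R}

u_2(P vs B) = 0
u_2(Q vs B) = 3
u_2(R vs B) = 3
max payoff 3 at {Q,R}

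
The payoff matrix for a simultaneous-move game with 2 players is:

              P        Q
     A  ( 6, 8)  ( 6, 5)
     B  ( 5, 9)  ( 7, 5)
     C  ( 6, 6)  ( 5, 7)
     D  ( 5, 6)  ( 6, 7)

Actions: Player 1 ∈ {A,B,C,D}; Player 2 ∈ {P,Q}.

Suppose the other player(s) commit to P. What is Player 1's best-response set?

argmax u_1 = {A,C}

u_1(A vs P) = 6
u_1(B vs P) = 5
u_1(C vs P) = 6
u_1(D vs P) = 5
max payoff 6 at {A,C}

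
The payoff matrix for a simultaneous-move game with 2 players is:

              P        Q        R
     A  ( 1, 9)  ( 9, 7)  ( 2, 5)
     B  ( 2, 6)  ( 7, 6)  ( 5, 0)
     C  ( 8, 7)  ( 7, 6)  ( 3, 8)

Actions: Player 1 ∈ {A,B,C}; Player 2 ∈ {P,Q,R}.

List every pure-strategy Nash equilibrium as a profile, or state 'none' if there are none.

Equilibria: none

(A,P): not NE [P1→C gives 8>1]
(A,Q): not NE [P2→P gives 9>7]
(A,R): not NE [P1→B gives 5>2; P2→P gives 9>5]
(B,P): not NE [P1→C gives 8>2]
(B,Q): not NE [P1→A gives 9>7]
(B,R): not NE [P2→Q gives 6>0]
(C,P): not NE [P2→R gives 8>7]
(C,Q): not NE [P1→A gives 9>7; P2→R gives 8>6]
(C,R): not NE [P1→B gives 5>3]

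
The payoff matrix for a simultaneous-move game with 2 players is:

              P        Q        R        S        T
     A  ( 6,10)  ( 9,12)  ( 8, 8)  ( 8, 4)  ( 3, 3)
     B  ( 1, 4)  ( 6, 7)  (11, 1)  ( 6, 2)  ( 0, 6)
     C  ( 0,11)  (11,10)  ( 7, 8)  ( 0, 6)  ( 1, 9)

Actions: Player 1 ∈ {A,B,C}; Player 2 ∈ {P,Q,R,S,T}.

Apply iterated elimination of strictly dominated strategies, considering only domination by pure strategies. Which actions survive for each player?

P2 drop R (P beats it: A:10>8 B:4>1 C:11>8)
P1 drop B (A beats it: P:6>1 Q:9>6 S:8>6 T:3>0)
P2 drop S (P beats it: A:10>4 C:11>6)
P2 drop T (P beats it: A:10>3 C:11>9)
P1→{A,C} P2→{P,Q}

Survivors P1:{A,C} P2:{P,Q}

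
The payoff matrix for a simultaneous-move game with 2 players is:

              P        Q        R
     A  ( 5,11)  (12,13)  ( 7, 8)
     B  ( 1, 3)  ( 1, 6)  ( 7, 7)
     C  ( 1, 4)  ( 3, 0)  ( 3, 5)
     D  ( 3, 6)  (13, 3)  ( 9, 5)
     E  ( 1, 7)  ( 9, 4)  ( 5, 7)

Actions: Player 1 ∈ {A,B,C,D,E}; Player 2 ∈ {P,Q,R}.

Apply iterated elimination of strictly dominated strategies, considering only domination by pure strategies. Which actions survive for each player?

P1 drop B (D beats it: P:3>1 Q:13>1 R:9>7)
P1 drop C (A beats it: P:5>1 Q:12>3 R:7>3)
P1 drop E (A beats it: P:5>1 Q:12>9 R:7>5)
P2 drop R (P beats it: A:11>8 D:6>5)
P1→{A,D} P2→{P,Q}

IESDS → P1:{A,D} P2:{P,Q}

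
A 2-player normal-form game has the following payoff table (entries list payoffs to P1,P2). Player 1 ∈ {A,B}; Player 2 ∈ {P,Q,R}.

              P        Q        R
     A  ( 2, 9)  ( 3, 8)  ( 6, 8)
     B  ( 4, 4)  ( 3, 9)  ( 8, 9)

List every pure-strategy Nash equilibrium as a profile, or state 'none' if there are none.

(A,P): not NE [P1→B gives 4>2]
(A,Q): not NE [P2→P gives 9>8]
(A,R): not NE [P1→B gives 8>6; P2→P gives 9>8]
(B,P): not NE [P2→R gives 9>4]
(B,Q): NE
(B,R): NE

PSNE = {(B,Q), (B,R)}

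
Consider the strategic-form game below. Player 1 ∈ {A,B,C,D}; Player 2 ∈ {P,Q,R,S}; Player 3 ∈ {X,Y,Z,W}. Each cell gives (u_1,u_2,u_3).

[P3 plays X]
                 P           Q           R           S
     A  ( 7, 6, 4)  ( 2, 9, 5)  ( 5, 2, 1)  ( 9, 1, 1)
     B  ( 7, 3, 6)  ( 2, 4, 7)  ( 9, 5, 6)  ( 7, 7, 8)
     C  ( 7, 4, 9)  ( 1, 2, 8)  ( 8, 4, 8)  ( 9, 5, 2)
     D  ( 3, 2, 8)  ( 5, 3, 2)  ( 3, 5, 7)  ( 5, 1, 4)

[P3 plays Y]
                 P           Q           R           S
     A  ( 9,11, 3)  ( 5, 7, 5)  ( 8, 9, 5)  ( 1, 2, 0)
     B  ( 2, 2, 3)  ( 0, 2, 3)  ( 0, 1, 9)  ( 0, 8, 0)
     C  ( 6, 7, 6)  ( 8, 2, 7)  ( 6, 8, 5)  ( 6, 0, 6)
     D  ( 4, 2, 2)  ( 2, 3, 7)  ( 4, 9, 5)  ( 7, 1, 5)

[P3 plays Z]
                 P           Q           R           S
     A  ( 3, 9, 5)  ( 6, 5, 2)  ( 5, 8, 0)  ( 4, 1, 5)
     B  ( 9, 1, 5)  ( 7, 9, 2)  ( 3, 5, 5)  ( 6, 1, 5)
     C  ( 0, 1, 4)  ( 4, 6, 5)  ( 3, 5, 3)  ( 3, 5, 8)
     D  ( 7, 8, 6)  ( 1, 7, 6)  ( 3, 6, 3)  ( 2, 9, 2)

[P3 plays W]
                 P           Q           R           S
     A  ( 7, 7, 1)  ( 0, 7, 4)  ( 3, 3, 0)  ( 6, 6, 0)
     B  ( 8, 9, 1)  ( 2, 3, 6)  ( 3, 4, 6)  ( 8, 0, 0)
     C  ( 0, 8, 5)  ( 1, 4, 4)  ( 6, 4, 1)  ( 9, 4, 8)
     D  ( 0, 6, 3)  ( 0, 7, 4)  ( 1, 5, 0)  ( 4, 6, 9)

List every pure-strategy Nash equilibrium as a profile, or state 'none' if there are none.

(A,P,X): not NE [P2→Q gives 9>6; P3→Z gives 5>4]
(A,P,Y): not NE [P3→Z gives 5>3]
(A,P,Z): not NE [P1→B gives 9>3]
(A,P,W): not NE [P1→B gives 8>7; P3→Z gives 5>1]
(A,Q,X): not NE [P1→D gives 5>2]
(A,Q,Y): not NE [P1→C gives 8>5; P2→P gives 11>7]
(A,Q,Z): not NE [P1→B gives 7>6; P2→P gives 9>5; P3→Y gives 5>2]
(A,Q,W): not NE [P1→B gives 2>0; P3→Y gives 5>4]
(A,R,X): not NE [P1→B gives 9>5; P2→Q gives 9>2; P3→Y gives 5>1]
(A,R,Y): not NE [P2→P gives 11>9]
(A,R,Z): not NE [P2→P gives 9>8; P3→Y gives 5>0]
(A,R,W): not NE [P1→C gives 6>3; P2→Q gives 7>3; P3→Y gives 5>0]
(A,S,X): not NE [P2→Q gives 9>1; P3→Z gives 5>1]
(A,S,Y): not NE [P1→D gives 7>1; P2→P gives 11>2; P3→Z gives 5>0]
(A,S,Z): not NE [P1→B gives 6>4; P2→P gives 9>1]
(A,S,W): not NE [P1→C gives 9>6; P2→Q gives 7>6; P3→Z gives 5>0]
(B,P,X): not NE [P2→S gives 7>3]
(B,P,Y): not NE [P1→A gives 9>2; P2→S gives 8>2; P3→X gives 6>3]
(B,P,Z): not NE [P2→Q gives 9>1; P3→X gives 6>5]
(B,P,W): not NE [P3→X gives 6>1]
(B,Q,X): not NE [P1→D gives 5>2; P2→S gives 7>4]
(B,Q,Y): not NE [P1→C gives 8>0; P2→S gives 8>2; P3→X gives 7>3]
(B,Q,Z): not NE [P3→X gives 7>2]
(B,Q,W): not NE [P2→P gives 9>3; P3→X gives 7>6]
(B,R,X): not NE [P2→S gives 7>5; P3→Y gives 9>6]
(B,R,Y): not NE [P1→A gives 8>0; P2→S gives 8>1]
(B,R,Z): not NE [P1→A gives 5>3; P2→Q gives 9>5; P3→Y gives 9>5]
(B,R,W): not NE [P1→C gives 6>3; P2→P gives 9>4; P3→Y gives 9>6]
(B,S,X): not NE [P1→C gives 9>7]
(B,S,Y): not NE [P1→D gives 7>0; P3→X gives 8>0]
(B,S,Z): not NE [P2→Q gives 9>1; P3→X gives 8>5]
(B,S,W): not NE [P1→C gives 9>8; P2→P gives 9>0; P3→X gives 8>0]
(C,P,X): not NE [P2→S gives 5>4]
(C,P,Y): not NE [P1→A gives 9>6; P2→R gives 8>7; P3→X gives 9>6]
(C,P,Z): not NE [P1→B gives 9>0; P2→Q gives 6>1; P3→X gives 9>4]
(C,P,W): not NE [P1→B gives 8>0; P3→X gives 9>5]
(C,Q,X): not NE [P1→D gives 5>1; P2→S gives 5>2]
(C,Q,Y): not NE [P2→R gives 8>2; P3→X gives 8>7]
(C,Q,Z): not NE [P1→B gives 7>4; P3→X gives 8>5]
(C,Q,W): not NE [P1→B gives 2>1; P2→P gives 8>4; P3→X gives 8>4]
(C,R,X): not NE [P1→B gives 9>8; P2→S gives 5>4]
(C,R,Y): not NE [P1→A gives 8>6; P3→X gives 8>5]
(C,R,Z): not NE [P1→A gives 5>3; P2→Q gives 6>5; P3→X gives 8>3]
(C,R,W): not NE [P2→P gives 8>4; P3→X gives 8>1]
(C,S,X): not NE [P3→W gives 8>2]
(C,S,Y): not NE [P1→D gives 7>6; P2→R gives 8>0; P3→W gives 8>6]
(C,S,Z): not NE [P1→B gives 6>3; P2→Q gives 6>5]
(C,S,W): not NE [P2→P gives 8>4]
(D,P,X): not NE [P1→C gives 7>3; P2→R gives 5>2]
(D,P,Y): not NE [P1→A gives 9>4; P2→R gives 9>2; P3→X gives 8>2]
(D,P,Z): not NE [P1→B gives 9>7; P2→S gives 9>8; P3→X gives 8>6]
(D,P,W): not NE [P1→B gives 8>0; P2→Q gives 7>6; P3→X gives 8>3]
(D,Q,X): not NE [P2→R gives 5>3; P3→Y gives 7>2]
(D,Q,Y): not NE [P1→C gives 8>2; P2→R gives 9>3]
(D,Q,Z): not NE [P1→B gives 7>1; P2→S gives 9>7; P3→Y gives 7>6]
(D,Q,W): not NE [P1→B gives 2>0; P3→Y gives 7>4]
(D,R,X): not NE [P1→B gives 9>3]
(D,R,Y): not NE [P1→A gives 8>4; P3→X gives 7>5]
(D,R,Z): not NE [P1→A gives 5>3; P2→S gives 9>6; P3→X gives 7>3]
(D,R,W): not NE [P1→C gives 6>1; P2→Q gives 7>5; P3→X gives 7>0]
(D,S,X): not NE [P1→C gives 9>5; P2→R gives 5>1; P3→W gives 9>4]
(D,S,Y): not NE [P2→R gives 9>1; P3→W gives 9>5]
(D,S,Z): not NE [P1→B gives 6>2; P3→W gives 9>2]
(D,S,W): not NE [P1→C gives 9>4; P2→Q gives 7>6]

No pure NE.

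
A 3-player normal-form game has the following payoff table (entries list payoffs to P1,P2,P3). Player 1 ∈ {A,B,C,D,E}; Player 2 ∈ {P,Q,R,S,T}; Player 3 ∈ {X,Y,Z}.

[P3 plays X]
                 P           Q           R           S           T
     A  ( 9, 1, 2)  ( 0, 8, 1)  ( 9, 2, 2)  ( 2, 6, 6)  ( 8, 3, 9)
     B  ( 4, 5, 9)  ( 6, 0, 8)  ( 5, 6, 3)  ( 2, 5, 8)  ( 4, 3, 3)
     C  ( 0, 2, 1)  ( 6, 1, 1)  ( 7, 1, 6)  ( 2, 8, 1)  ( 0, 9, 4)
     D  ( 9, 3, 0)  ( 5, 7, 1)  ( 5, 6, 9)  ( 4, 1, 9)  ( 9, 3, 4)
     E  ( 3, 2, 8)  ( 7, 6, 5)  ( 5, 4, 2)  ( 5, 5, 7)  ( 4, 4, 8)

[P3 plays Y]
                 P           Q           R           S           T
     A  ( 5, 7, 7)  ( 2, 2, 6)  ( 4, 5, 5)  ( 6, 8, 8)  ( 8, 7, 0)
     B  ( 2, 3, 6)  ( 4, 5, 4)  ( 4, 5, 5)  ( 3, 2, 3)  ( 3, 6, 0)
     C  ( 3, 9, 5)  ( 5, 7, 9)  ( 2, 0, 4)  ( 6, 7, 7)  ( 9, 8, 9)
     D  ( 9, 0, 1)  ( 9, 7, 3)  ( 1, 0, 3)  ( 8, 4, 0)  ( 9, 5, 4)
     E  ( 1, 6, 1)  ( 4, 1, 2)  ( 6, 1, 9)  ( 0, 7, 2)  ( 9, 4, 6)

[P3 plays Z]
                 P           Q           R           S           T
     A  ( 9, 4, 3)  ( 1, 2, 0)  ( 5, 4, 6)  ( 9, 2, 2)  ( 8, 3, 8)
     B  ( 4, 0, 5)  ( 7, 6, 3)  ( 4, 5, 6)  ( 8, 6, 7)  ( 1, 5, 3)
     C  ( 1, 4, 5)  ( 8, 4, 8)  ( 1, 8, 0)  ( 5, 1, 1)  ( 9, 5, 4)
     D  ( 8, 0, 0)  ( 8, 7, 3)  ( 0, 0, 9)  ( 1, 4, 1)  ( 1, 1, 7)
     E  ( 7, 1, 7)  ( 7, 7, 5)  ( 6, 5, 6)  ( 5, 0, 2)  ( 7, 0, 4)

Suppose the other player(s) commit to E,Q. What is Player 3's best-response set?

u_3(X vs E,Q) = 5
u_3(Y vs E,Q) = 2
u_3(Z vs E,Q) = 5
max payoff 5 at {X,Z}

P3 best: {X,Z}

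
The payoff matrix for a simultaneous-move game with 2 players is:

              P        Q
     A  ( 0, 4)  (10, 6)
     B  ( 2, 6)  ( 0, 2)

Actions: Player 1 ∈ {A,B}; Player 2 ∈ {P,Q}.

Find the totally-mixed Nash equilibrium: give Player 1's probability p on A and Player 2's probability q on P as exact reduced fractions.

P1 indiff ⇒ q·0+(1-q)·10 = q·2+(1-q)·0 ⇒ q(-2) = (1-q)(-10) ⇒ q = 5/6
P2 indiff ⇒ p·4+(1-p)·6 = p·6+(1-p)·2 ⇒ p(-2) = (1-p)(-4) ⇒ p = 2/3

p=2/3, q=5/6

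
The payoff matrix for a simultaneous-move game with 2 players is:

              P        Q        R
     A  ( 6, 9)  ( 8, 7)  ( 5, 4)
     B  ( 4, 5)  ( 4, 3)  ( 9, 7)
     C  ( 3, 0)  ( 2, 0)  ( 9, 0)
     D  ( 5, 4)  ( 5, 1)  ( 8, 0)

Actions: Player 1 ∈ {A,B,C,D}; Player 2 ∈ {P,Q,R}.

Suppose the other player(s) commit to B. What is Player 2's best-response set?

argmax u_2 = {R}

u_2(P vs B) = 5
u_2(Q vs B) = 3
u_2(R vs B) = 7
max payoff 7 at {R}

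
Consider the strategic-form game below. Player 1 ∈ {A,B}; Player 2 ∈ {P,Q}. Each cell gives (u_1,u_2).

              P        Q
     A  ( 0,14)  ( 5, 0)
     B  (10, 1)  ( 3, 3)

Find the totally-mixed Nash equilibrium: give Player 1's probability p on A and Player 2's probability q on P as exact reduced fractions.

P1 indiff ⇒ q·0+(1-q)·5 = q·10+(1-q)·3 ⇒ q(-10) = (1-q)(-2) ⇒ q = 1/6
P2 indiff ⇒ p·14+(1-p)·1 = p·0+(1-p)·3 ⇒ p(14) = (1-p)(2) ⇒ p = 1/8

(p,q) = (1/8, 1/6)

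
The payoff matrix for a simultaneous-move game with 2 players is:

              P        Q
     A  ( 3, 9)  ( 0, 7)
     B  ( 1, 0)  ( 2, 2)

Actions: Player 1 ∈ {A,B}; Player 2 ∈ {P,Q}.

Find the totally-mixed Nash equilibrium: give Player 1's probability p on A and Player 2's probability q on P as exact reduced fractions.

p=1/2, q=1/2

P1 indiff ⇒ q·3+(1-q)·0 = q·1+(1-q)·2 ⇒ q(2) = (1-q)(2) ⇒ q = 1/2
P2 indiff ⇒ p·9+(1-p)·0 = p·7+(1-p)·2 ⇒ p(2) = (1-p)(2) ⇒ p = 1/2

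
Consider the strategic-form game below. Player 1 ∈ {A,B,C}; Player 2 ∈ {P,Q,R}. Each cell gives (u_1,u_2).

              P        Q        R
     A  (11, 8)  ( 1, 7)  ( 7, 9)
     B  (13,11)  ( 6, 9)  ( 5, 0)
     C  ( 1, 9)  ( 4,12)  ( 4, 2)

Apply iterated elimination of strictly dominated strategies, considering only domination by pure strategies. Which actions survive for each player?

P1 drop C (B beats it: P:13>1 Q:6>4 R:5>4)
P2 drop Q (P beats it: A:8>7 B:11>9)
P1→{A,B} P2→{P,R}

Remaining: P1:{A,B} P2:{P,R}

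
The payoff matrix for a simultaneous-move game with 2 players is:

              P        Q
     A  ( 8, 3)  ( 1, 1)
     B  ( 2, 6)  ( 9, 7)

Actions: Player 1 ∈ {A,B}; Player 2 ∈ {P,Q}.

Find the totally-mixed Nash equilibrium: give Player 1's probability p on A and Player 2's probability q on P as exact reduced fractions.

P1 indiff ⇒ q·8+(1-q)·1 = q·2+(1-q)·9 ⇒ q(6) = (1-q)(8) ⇒ q = 4/7
P2 indiff ⇒ p·3+(1-p)·6 = p·1+(1-p)·7 ⇒ p(2) = (1-p)(1) ⇒ p = 1/3

(p,q) = (1/3, 4/7)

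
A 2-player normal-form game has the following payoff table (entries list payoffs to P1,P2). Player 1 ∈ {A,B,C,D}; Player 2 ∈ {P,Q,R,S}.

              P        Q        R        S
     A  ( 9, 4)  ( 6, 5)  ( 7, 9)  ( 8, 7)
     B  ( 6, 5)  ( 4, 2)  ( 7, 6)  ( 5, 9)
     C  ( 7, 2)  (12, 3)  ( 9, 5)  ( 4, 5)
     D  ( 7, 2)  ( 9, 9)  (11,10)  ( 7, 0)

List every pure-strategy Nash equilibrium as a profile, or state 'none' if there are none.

NE set: (D,R)

(A,P): not NE [P2→R gives 9>4]
(A,Q): not NE [P1→C gives 12>6; P2→R gives 9>5]
(A,R): not NE [P1→D gives 11>7]
(A,S): not NE [P2→R gives 9>7]
(B,P): not NE [P1→A gives 9>6; P2→S gives 9>5]
(B,Q): not NE [P1→C gives 12>4; P2→S gives 9>2]
(B,R): not NE [P1→D gives 11>7; P2→S gives 9>6]
(B,S): not NE [P1→A gives 8>5]
(C,P): not NE [P1→A gives 9>7; P2→S gives 5>2]
(C,Q): not NE [P2→S gives 5>3]
(C,R): not NE [P1→D gives 11>9]
(C,S): not NE [P1→A gives 8>4]
(D,P): not NE [P1→A gives 9>7; P2→R gives 10>2]
(D,Q): not NE [P1→C gives 12>9; P2→R gives 10>9]
(D,R): NE
(D,S): not NE [P1→A gives 8>7; P2→R gives 10>0]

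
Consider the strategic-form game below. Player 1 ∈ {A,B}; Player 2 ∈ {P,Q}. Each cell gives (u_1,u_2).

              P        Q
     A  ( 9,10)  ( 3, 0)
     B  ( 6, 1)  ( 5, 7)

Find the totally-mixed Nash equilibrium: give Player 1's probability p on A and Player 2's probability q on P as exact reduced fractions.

P1 mixes 3/8 on A; P2 mixes 2/5 on P

P1 indiff ⇒ q·9+(1-q)·3 = q·6+(1-q)·5 ⇒ q(3) = (1-q)(2) ⇒ q = 2/5
P2 indiff ⇒ p·10+(1-p)·1 = p·0+(1-p)·7 ⇒ p(10) = (1-p)(6) ⇒ p = 3/8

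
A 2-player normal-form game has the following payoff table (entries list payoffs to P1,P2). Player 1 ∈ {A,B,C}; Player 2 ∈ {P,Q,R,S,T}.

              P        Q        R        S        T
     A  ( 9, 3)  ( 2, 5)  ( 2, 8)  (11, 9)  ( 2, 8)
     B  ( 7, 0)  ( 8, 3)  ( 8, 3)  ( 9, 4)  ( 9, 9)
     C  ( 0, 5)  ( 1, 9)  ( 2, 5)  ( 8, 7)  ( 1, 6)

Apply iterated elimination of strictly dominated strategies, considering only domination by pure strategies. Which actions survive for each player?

P1 drop C (B beats it: P:7>0 Q:8>1 R:8>2 S:9>8 T:9>1)
P2 drop P (Q beats it: A:5>3 B:3>0)
P2 drop Q (S beats it: A:9>5 B:4>3)
P2 drop R (S beats it: A:9>8 B:4>3)
P1→{A,B} P2→{S,T}

Survivors P1:{A,B} P2:{S,T}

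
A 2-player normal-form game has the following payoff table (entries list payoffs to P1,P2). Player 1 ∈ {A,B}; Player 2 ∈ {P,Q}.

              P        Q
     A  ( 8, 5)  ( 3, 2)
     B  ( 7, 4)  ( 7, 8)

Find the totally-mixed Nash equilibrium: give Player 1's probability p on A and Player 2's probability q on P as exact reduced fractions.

p=4/7, q=4/5

P1 indiff ⇒ q·8+(1-q)·3 = q·7+(1-q)·7 ⇒ q(1) = (1-q)(4) ⇒ q = 4/5
P2 indiff ⇒ p·5+(1-p)·4 = p·2+(1-p)·8 ⇒ p(3) = (1-p)(4) ⇒ p = 4/7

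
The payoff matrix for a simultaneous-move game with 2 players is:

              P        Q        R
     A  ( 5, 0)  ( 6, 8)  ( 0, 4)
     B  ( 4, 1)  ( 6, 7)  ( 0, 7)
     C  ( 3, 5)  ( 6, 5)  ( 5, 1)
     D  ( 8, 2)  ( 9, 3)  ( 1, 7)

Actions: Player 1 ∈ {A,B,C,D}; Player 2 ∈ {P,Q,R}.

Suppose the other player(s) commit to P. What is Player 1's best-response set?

u_1(A vs P) = 5
u_1(B vs P) = 4
u_1(C vs P) = 3
u_1(D vs P) = 8
max payoff 8 at {D}

BR_1 = {D}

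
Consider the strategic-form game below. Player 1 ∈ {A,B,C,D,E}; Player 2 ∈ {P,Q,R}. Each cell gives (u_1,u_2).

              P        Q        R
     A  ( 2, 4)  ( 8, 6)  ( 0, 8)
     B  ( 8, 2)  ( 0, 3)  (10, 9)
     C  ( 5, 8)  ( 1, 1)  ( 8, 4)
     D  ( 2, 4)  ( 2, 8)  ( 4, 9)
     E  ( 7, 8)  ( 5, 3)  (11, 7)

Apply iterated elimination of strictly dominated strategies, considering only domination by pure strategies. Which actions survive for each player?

Survivors P1:{B,E} P2:{P,R}

P1 drop C (E beats it: P:7>5 Q:5>1 R:11>8)
P1 drop D (E beats it: P:7>2 Q:5>2 R:11>4)
P2 drop Q (R beats it: A:8>6 B:9>3 E:7>3)
P1 drop A (B beats it: P:8>2 R:10>0)
P1→{B,E} P2→{P,R}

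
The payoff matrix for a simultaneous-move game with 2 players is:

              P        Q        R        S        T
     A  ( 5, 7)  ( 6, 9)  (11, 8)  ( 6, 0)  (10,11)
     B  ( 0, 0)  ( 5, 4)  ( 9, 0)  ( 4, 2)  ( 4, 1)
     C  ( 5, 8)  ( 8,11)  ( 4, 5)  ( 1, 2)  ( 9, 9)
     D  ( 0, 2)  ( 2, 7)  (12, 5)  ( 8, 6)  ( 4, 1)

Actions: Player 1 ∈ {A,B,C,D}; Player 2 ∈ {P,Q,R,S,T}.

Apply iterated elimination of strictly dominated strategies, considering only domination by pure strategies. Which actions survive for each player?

P1 drop B (A beats it: P:5>0 Q:6>5 R:11>9 S:6>4 T:10>4)
P2 drop P (Q beats it: A:9>7 C:11>8 D:7>2)
P2 drop R (Q beats it: A:9>8 C:11>5 D:7>5)
P2 drop S (Q beats it: A:9>0 C:11>2 D:7>6)
P1 drop D (A beats it: Q:6>2 T:10>4)
P1→{A,C} P2→{Q,T}

Remaining: P1:{A,C} P2:{Q,T}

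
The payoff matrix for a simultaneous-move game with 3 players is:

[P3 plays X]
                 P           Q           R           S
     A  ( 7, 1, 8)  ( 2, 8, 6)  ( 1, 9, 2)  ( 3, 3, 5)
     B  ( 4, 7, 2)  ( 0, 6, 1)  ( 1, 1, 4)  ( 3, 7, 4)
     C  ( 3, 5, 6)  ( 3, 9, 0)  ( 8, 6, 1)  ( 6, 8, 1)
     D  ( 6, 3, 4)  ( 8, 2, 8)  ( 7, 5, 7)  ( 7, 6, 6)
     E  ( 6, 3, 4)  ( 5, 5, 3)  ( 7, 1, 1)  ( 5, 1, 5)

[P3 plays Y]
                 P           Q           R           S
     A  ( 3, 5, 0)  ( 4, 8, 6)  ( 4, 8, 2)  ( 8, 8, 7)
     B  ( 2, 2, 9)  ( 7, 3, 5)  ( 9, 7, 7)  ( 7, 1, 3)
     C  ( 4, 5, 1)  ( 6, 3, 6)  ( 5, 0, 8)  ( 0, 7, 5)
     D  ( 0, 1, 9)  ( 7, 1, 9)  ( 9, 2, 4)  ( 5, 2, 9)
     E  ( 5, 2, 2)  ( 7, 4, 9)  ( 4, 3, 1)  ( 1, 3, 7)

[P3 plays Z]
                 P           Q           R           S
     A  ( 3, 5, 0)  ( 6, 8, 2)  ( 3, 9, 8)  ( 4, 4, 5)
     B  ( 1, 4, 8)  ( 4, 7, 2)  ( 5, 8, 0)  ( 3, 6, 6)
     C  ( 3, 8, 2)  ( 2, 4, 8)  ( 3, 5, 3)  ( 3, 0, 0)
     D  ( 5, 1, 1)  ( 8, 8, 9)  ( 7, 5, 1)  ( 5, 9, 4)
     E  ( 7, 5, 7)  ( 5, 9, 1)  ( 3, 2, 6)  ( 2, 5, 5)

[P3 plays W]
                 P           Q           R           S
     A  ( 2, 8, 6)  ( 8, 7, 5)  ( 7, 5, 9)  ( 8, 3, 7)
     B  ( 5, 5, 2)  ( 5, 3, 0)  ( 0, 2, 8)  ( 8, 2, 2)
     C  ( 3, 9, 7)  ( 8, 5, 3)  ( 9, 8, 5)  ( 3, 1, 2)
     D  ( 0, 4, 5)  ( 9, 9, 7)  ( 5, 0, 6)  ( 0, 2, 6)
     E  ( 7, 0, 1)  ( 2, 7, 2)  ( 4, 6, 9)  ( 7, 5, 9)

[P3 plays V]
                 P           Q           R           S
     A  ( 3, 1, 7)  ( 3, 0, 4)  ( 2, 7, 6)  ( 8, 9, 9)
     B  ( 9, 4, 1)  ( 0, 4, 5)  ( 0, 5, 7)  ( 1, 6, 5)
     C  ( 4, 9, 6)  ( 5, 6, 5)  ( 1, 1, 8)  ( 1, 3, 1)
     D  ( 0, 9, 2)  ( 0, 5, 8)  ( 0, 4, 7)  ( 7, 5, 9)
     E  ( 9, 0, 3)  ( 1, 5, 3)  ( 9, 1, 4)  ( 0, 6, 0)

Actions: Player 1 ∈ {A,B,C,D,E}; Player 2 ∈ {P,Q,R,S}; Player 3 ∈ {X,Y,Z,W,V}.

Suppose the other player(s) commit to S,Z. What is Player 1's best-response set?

P1 best: {D}

u_1(A vs S,Z) = 4
u_1(B vs S,Z) = 3
u_1(C vs S,Z) = 3
u_1(D vs S,Z) = 5
u_1(E vs S,Z) = 2
max payoff 5 at {D}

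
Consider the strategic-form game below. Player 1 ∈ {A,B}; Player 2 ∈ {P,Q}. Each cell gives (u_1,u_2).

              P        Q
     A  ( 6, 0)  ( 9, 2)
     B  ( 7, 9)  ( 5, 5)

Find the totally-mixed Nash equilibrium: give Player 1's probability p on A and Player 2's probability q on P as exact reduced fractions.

P1 indiff ⇒ q·6+(1-q)·9 = q·7+(1-q)·5 ⇒ q(-1) = (1-q)(-4) ⇒ q = 4/5
P2 indiff ⇒ p·0+(1-p)·9 = p·2+(1-p)·5 ⇒ p(-2) = (1-p)(-4) ⇒ p = 2/3

p=2/3, q=4/5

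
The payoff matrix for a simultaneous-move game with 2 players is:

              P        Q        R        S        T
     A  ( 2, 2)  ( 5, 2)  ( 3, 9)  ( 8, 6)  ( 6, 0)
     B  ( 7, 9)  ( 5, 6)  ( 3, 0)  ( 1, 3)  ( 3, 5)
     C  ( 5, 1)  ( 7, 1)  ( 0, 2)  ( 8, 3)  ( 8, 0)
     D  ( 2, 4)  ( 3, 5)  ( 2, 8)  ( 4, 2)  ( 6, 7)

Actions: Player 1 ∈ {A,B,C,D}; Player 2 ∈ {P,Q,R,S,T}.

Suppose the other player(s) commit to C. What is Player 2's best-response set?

u_2(P vs C) = 1
u_2(Q vs C) = 1
u_2(R vs C) = 2
u_2(S vs C) = 3
u_2(T vs C) = 0
max payoff 3 at {S}

argmax u_2 = {S}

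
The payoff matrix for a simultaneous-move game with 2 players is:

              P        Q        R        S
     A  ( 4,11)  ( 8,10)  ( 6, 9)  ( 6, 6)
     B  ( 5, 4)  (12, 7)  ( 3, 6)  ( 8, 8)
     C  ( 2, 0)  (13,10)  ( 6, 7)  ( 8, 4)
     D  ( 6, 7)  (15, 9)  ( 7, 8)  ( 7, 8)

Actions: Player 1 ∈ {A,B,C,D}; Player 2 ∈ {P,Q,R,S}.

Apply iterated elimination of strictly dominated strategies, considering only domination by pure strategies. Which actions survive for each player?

Remaining: P1:{B,C,D} P2:{Q,S}

P1 drop A (D beats it: P:6>4 Q:15>8 R:7>6 S:7>6)
P2 drop P (Q beats it: B:7>4 C:10>0 D:9>7)
P2 drop R (Q beats it: B:7>6 C:10>7 D:9>8)
P1→{B,C,D} P2→{Q,S}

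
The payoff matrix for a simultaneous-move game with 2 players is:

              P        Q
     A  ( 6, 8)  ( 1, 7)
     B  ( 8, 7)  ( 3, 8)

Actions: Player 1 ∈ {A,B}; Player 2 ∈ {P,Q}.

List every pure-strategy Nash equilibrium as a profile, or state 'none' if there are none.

PSNE = {(B,Q)}

(A,P): not NE [P1→B gives 8>6]
(A,Q): not NE [P1→B gives 3>1; P2→P gives 8>7]
(B,P): not NE [P2→Q gives 8>7]
(B,Q): NE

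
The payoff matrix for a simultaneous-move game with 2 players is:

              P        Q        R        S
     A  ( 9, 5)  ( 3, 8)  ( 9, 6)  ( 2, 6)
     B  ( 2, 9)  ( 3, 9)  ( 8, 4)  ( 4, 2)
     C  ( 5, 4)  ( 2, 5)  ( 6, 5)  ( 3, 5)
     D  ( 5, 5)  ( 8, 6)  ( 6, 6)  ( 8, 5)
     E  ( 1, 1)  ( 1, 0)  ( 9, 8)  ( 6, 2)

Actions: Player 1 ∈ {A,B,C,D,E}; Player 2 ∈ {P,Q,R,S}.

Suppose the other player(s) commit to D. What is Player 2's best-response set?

u_2(P vs D) = 5
u_2(Q vs D) = 6
u_2(R vs D) = 6
u_2(S vs D) = 5
max payoff 6 at {Q,R}

BR_2 = {Q,R}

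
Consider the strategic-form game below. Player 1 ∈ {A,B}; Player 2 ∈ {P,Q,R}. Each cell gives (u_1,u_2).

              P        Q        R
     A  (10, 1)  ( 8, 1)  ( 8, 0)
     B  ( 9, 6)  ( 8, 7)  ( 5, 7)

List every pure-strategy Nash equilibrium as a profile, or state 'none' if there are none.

(A,P): NE
(A,Q): NE
(A,R): not NE [P2→Q gives 1>0]
(B,P): not NE [P1→A gives 10>9; P2→R gives 7>6]
(B,Q): NE
(B,R): not NE [P1→A gives 8>5]

NE set: (A,P), (A,Q), (B,Q)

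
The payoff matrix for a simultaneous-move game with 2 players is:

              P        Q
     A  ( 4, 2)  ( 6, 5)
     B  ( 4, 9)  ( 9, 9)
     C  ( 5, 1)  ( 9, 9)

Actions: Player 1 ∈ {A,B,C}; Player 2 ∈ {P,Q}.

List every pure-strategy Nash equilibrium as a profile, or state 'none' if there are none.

(A,P): not NE [P1→C gives 5>4; P2→Q gives 5>2]
(A,Q): not NE [P1→C gives 9>6]
(B,P): not NE [P1→C gives 5>4]
(B,Q): NE
(C,P): not NE [P2→Q gives 9>1]
(C,Q): NE

Nash profiles: (B,Q), (C,Q)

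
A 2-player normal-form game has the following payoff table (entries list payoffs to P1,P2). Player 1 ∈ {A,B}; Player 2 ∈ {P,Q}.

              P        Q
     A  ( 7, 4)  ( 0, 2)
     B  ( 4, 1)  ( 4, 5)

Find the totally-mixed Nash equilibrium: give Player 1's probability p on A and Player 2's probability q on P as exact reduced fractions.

P1 indiff ⇒ q·7+(1-q)·0 = q·4+(1-q)·4 ⇒ q(3) = (1-q)(4) ⇒ q = 4/7
P2 indiff ⇒ p·4+(1-p)·1 = p·2+(1-p)·5 ⇒ p(2) = (1-p)(4) ⇒ p = 2/3

p=2/3, q=4/7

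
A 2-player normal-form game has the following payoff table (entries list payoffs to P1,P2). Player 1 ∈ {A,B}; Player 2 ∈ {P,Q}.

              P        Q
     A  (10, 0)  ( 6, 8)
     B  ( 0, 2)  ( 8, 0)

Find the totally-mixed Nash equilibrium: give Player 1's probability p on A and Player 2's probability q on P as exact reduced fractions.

(p,q) = (1/5, 1/6)

P1 indiff ⇒ q·10+(1-q)·6 = q·0+(1-q)·8 ⇒ q(10) = (1-q)(2) ⇒ q = 1/6
P2 indiff ⇒ p·0+(1-p)·2 = p·8+(1-p)·0 ⇒ p(-8) = (1-p)(-2) ⇒ p = 1/5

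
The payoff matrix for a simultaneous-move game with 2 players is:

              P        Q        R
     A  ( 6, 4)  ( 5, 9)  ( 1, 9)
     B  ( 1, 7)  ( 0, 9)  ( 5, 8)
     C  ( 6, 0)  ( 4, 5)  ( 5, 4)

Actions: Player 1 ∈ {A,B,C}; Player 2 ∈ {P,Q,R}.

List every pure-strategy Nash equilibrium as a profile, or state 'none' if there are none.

PSNE = {(A,Q)}

(A,P): not NE [P2→R gives 9>4]
(A,Q): NE
(A,R): not NE [P1→C gives 5>1]
(B,P): not NE [P1→C gives 6>1; P2→Q gives 9>7]
(B,Q): not NE [P1→A gives 5>0]
(B,R): not NE [P2→Q gives 9>8]
(C,P): not NE [P2→Q gives 5>0]
(C,Q): not NE [P1→A gives 5>4]
(C,R): not NE [P2→Q gives 5>4]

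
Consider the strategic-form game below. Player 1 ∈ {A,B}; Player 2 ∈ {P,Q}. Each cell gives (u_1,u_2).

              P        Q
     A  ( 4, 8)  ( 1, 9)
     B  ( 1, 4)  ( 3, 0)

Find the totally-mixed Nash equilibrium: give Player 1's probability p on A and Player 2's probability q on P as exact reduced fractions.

P1 indiff ⇒ q·4+(1-q)·1 = q·1+(1-q)·3 ⇒ q(3) = (1-q)(2) ⇒ q = 2/5
P2 indiff ⇒ p·8+(1-p)·4 = p·9+(1-p)·0 ⇒ p(-1) = (1-p)(-4) ⇒ p = 4/5

(p,q) = (4/5, 2/5)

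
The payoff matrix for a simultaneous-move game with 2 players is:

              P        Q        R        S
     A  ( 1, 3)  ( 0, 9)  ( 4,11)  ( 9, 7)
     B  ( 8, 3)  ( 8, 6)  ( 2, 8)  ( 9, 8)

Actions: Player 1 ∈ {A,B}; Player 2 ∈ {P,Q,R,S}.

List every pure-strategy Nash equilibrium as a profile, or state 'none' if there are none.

PSNE = {(A,R), (B,S)}

(A,P): not NE [P1→B gives 8>1; P2→R gives 11>3]
(A,Q): not NE [P1→B gives 8>0; P2→R gives 11>9]
(A,R): NE
(A,S): not NE [P2→R gives 11>7]
(B,P): not NE [P2→S gives 8>3]
(B,Q): not NE [P2→S gives 8>6]
(B,R): not NE [P1→A gives 4>2]
(B,S): NE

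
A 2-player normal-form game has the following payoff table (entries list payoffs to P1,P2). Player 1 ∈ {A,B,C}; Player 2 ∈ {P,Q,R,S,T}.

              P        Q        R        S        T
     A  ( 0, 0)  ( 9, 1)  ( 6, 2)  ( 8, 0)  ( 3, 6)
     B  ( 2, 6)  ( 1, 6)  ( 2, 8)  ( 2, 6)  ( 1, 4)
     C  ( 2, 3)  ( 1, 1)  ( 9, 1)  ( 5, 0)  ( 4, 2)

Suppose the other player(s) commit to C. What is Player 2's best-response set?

u_2(P vs C) = 3
u_2(Q vs C) = 1
u_2(R vs C) = 1
u_2(S vs C) = 0
u_2(T vs C) = 2
max payoff 3 at {P}

BR_2 = {P}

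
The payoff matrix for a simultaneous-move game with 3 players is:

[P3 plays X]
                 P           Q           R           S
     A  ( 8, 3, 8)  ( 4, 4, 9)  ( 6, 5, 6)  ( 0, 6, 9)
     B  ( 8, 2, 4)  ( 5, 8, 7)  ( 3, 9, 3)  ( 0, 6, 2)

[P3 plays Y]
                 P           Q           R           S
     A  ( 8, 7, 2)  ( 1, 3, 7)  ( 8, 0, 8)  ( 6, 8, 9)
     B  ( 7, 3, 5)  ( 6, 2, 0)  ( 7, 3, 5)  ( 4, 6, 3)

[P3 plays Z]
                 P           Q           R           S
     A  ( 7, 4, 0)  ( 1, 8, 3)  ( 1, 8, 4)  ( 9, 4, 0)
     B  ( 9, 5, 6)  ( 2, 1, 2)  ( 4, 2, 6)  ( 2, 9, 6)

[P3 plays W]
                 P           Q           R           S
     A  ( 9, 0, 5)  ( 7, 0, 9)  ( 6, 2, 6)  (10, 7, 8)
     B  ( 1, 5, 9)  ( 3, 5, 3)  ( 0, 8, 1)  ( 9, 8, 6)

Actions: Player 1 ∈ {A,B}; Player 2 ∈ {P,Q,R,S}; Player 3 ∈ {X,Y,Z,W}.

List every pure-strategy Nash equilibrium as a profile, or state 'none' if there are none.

(A,P,X): not NE [P2→S gives 6>3]
(A,P,Y): not NE [P2→S gives 8>7; P3→X gives 8>2]
(A,P,Z): not NE [P1→B gives 9>7; P2→R gives 8>4; P3→X gives 8>0]
(A,P,W): not NE [P2→S gives 7>0; P3→X gives 8>5]
(A,Q,X): not NE [P1→B gives 5>4; P2→S gives 6>4]
(A,Q,Y): not NE [P1→B gives 6>1; P2→S gives 8>3; P3→W gives 9>7]
(A,Q,Z): not NE [P1→B gives 2>1; P3→W gives 9>3]
(A,Q,W): not NE [P2→S gives 7>0]
(A,R,X): not NE [P2→S gives 6>5; P3→Y gives 8>6]
(A,R,Y): not NE [P2→S gives 8>0]
(A,R,Z): not NE [P1→B gives 4>1; P3→Y gives 8>4]
(A,R,W): not NE [P2→S gives 7>2; P3→Y gives 8>6]
(A,S,X): NE
(A,S,Y): NE
(A,S,Z): not NE [P2→R gives 8>4; P3→Y gives 9>0]
(A,S,W): not NE [P3→Y gives 9>8]
(B,P,X): not NE [P2→R gives 9>2; P3→W gives 9>4]
(B,P,Y): not NE [P1→A gives 8>7; P2→S gives 6>3; P3→W gives 9>5]
(B,P,Z): not NE [P2→S gives 9>5; P3→W gives 9>6]
(B,P,W): not NE [P1→A gives 9>1; P2→S gives 8>5]
(B,Q,X): not NE [P2→R gives 9>8]
(B,Q,Y): not NE [P2→S gives 6>2; P3→X gives 7>0]
(B,Q,Z): not NE [P2→S gives 9>1; P3→X gives 7>2]
(B,Q,W): not NE [P1→A gives 7>3; P2→S gives 8>5; P3→X gives 7>3]
(B,R,X): not NE [P1→A gives 6>3; P3→Z gives 6>3]
(B,R,Y): not NE [P1→A gives 8>7; P2→S gives 6>3; P3→Z gives 6>5]
(B,R,Z): not NE [P2→S gives 9>2]
(B,R,W): not NE [P1→A gives 6>0; P3→Z gives 6>1]
(B,S,X): not NE [P2→R gives 9>6; P3→W gives 6>2]
(B,S,Y): not NE [P1→A gives 6>4; P3→W gives 6>3]
(B,S,Z): not NE [P1→A gives 9>2]
(B,S,W): not NE [P1→A gives 10>9]

NE set: (A,S,X), (A,S,Y)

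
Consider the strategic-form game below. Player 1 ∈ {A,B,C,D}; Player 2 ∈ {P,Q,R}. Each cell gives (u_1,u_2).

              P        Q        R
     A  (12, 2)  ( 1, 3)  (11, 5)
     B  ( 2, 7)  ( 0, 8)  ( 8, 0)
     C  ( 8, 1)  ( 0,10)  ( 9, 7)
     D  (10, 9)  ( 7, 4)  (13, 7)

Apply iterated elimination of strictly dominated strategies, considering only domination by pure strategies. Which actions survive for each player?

Survivors P1:{A,D} P2:{P,R}

P1 drop B (A beats it: P:12>2 Q:1>0 R:11>8)
P1 drop C (A beats it: P:12>8 Q:1>0 R:11>9)
P2 drop Q (R beats it: A:5>3 D:7>4)
P1→{A,D} P2→{P,R}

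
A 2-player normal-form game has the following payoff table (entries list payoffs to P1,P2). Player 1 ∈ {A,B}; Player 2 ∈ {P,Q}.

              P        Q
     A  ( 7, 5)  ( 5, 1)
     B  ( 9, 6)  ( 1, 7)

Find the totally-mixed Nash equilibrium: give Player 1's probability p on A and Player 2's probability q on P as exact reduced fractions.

p=1/5, q=2/3

P1 indiff ⇒ q·7+(1-q)·5 = q·9+(1-q)·1 ⇒ q(-2) = (1-q)(-4) ⇒ q = 2/3
P2 indiff ⇒ p·5+(1-p)·6 = p·1+(1-p)·7 ⇒ p(4) = (1-p)(1) ⇒ p = 1/5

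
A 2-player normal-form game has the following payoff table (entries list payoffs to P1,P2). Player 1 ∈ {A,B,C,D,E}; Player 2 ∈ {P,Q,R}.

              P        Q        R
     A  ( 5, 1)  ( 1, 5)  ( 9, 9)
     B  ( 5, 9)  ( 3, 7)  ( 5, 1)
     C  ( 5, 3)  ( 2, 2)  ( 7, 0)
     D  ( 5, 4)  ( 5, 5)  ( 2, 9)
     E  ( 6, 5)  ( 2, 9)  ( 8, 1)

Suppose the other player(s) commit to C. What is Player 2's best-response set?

BR_2 = {P}

u_2(P vs C) = 3
u_2(Q vs C) = 2
u_2(R vs C) = 0
max payoff 3 at {P}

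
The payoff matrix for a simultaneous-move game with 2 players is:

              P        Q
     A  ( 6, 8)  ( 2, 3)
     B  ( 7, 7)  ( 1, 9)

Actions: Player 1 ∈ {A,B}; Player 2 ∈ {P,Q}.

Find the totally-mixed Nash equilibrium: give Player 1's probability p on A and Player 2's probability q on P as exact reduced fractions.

P1 indiff ⇒ q·6+(1-q)·2 = q·7+(1-q)·1 ⇒ q(-1) = (1-q)(-1) ⇒ q = 1/2
P2 indiff ⇒ p·8+(1-p)·7 = p·3+(1-p)·9 ⇒ p(5) = (1-p)(2) ⇒ p = 2/7

P1 mixes 2/7 on A; P2 mixes 1/2 on P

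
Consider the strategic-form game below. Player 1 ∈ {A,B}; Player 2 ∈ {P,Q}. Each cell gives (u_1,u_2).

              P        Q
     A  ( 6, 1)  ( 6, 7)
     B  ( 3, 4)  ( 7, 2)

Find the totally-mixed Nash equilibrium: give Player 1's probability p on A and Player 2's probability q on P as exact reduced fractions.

(p,q) = (1/4, 1/4)

P1 indiff ⇒ q·6+(1-q)·6 = q·3+(1-q)·7 ⇒ q(3) = (1-q)(1) ⇒ q = 1/4
P2 indiff ⇒ p·1+(1-p)·4 = p·7+(1-p)·2 ⇒ p(-6) = (1-p)(-2) ⇒ p = 1/4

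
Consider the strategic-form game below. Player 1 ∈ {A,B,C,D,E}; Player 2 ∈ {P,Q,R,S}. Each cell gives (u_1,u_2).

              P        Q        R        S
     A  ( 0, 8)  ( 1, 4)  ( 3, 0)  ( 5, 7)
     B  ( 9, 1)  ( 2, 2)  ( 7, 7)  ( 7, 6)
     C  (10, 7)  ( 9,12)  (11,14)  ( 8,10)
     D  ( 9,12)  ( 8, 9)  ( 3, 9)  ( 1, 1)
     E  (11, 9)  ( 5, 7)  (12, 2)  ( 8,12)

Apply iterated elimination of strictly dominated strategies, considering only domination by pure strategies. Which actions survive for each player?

IESDS → P1:{C,E} P2:{Q,R,S}

P1 drop A (B beats it: P:9>0 Q:2>1 R:7>3 S:7>5)
P1 drop B (C beats it: P:10>9 Q:9>2 R:11>7 S:8>7)
P1 drop D (C beats it: P:10>9 Q:9>8 R:11>3 S:8>1)
P2 drop P (S beats it: C:10>7 E:12>9)
P1→{C,E} P2→{Q,R,S}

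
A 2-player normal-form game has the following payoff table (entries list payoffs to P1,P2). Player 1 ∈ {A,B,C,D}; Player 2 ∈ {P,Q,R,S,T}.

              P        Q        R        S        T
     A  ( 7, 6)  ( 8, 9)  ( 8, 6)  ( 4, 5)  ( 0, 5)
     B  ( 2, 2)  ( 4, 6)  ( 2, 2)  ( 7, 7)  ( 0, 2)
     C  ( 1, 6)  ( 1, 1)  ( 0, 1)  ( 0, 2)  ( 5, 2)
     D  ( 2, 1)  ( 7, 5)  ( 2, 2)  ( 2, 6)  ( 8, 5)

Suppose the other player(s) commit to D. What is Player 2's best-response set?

argmax u_2 = {S}

u_2(P vs D) = 1
u_2(Q vs D) = 5
u_2(R vs D) = 2
u_2(S vs D) = 6
u_2(T vs D) = 5
max payoff 6 at {S}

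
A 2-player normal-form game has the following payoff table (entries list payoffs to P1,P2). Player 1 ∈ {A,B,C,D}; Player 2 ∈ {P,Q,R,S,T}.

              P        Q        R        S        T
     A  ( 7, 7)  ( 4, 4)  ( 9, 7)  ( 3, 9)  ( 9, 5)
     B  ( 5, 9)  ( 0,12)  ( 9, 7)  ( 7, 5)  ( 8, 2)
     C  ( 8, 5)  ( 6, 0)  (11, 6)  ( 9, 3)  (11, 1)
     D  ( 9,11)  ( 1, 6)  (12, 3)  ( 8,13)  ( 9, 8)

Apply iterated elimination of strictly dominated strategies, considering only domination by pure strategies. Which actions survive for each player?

P1 drop A (C beats it: P:8>7 Q:6>4 R:11>9 S:9>3 T:11>9)
P1 drop B (C beats it: P:8>5 Q:6>0 R:11>9 S:9>7 T:11>8)
P2 drop Q (P beats it: C:5>0 D:11>6)
P2 drop T (P beats it: C:5>1 D:11>8)
P1→{C,D} P2→{P,R,S}

Remaining: P1:{C,D} P2:{P,R,S}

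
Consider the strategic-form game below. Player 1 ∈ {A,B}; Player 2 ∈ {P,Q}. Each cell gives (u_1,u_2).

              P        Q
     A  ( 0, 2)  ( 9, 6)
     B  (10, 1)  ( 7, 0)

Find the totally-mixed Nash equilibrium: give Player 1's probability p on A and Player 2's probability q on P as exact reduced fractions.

P1 indiff ⇒ q·0+(1-q)·9 = q·10+(1-q)·7 ⇒ q(-10) = (1-q)(-2) ⇒ q = 1/6
P2 indiff ⇒ p·2+(1-p)·1 = p·6+(1-p)·0 ⇒ p(-4) = (1-p)(-1) ⇒ p = 1/5

P1 mixes 1/5 on A; P2 mixes 1/6 on P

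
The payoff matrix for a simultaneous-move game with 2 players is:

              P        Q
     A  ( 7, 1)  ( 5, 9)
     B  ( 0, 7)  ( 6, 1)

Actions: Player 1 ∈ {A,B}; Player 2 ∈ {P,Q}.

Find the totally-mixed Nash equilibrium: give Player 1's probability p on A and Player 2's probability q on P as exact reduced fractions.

p=3/7, q=1/8

P1 indiff ⇒ q·7+(1-q)·5 = q·0+(1-q)·6 ⇒ q(7) = (1-q)(1) ⇒ q = 1/8
P2 indiff ⇒ p·1+(1-p)·7 = p·9+(1-p)·1 ⇒ p(-8) = (1-p)(-6) ⇒ p = 3/7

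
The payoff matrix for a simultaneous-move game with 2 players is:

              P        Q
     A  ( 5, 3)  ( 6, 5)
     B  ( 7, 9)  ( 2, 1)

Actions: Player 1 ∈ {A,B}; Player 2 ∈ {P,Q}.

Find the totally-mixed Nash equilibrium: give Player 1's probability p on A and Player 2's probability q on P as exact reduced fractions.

(p,q) = (4/5, 2/3)

P1 indiff ⇒ q·5+(1-q)·6 = q·7+(1-q)·2 ⇒ q(-2) = (1-q)(-4) ⇒ q = 2/3
P2 indiff ⇒ p·3+(1-p)·9 = p·5+(1-p)·1 ⇒ p(-2) = (1-p)(-8) ⇒ p = 4/5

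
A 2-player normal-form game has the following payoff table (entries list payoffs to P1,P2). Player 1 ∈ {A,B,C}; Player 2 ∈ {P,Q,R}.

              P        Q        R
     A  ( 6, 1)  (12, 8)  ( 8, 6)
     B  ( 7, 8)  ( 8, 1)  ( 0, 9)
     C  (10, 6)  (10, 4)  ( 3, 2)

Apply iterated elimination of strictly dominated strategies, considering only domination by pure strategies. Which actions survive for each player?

Remaining: P1:{A,C} P2:{P,Q}

P1 drop B (C beats it: P:10>7 Q:10>8 R:3>0)
P2 drop R (Q beats it: A:8>6 C:4>2)
P1→{A,C} P2→{P,Q}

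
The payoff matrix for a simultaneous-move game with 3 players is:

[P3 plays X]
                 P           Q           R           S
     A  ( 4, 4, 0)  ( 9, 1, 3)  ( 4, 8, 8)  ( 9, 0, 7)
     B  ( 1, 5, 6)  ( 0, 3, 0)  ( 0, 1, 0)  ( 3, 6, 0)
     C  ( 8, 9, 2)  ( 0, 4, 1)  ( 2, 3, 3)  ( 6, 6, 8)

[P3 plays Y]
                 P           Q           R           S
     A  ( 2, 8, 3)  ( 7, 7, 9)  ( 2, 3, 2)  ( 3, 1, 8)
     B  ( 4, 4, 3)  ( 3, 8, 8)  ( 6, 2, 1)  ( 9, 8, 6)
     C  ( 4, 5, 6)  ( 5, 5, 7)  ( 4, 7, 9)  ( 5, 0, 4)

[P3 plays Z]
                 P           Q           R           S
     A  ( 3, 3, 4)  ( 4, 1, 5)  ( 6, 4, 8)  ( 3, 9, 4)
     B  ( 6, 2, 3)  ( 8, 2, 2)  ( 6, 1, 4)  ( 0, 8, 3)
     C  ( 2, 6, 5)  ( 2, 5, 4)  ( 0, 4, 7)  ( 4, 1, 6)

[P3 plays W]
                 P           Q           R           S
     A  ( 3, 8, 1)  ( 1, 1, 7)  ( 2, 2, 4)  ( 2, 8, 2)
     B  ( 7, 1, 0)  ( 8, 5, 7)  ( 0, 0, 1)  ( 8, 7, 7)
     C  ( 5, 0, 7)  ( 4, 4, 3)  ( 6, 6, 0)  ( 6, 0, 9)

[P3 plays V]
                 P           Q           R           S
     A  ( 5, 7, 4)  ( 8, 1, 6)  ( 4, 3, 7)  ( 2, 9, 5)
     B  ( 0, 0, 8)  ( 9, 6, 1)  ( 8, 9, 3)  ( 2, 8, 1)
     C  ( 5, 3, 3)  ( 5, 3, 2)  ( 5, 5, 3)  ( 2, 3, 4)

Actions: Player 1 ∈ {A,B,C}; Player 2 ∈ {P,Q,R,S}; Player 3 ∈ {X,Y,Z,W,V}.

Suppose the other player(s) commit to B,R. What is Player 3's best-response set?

u_3(X vs B,R) = 0
u_3(Y vs B,R) = 1
u_3(Z vs B,R) = 4
u_3(W vs B,R) = 1
u_3(V vs B,R) = 3
max payoff 4 at {Z}

BR_3 = {Z}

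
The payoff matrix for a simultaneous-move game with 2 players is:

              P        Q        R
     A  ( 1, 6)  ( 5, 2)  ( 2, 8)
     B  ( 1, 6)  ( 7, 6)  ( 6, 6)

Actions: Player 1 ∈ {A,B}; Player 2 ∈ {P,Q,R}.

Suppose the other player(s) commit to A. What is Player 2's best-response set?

argmax u_2 = {R}

u_2(P vs A) = 6
u_2(Q vs A) = 2
u_2(R vs A) = 8
max payoff 8 at {R}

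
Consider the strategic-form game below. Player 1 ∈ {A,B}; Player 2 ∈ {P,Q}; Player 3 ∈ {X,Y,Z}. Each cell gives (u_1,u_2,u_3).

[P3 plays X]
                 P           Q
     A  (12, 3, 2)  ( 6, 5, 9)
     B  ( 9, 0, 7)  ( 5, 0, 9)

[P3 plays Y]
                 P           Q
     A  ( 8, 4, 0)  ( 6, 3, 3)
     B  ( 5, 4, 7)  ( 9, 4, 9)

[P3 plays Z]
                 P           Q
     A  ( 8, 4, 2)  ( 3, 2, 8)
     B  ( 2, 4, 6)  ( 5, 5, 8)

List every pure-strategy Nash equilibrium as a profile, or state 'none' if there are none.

(A,P,X): not NE [P2→Q gives 5>3]
(A,P,Y): not NE [P3→Z gives 2>0]
(A,P,Z): NE
(A,Q,X): NE
(A,Q,Y): not NE [P1→B gives 9>6; P2→P gives 4>3; P3→X gives 9>3]
(A,Q,Z): not NE [P1→B gives 5>3; P2→P gives 4>2; P3→X gives 9>8]
(B,P,X): not NE [P1→A gives 12>9]
(B,P,Y): not NE [P1→A gives 8>5]
(B,P,Z): not NE [P1→A gives 8>2; P2→Q gives 5>4; P3→Y gives 7>6]
(B,Q,X): not NE [P1→A gives 6>5]
(B,Q,Y): NE
(B,Q,Z): not NE [P3→Y gives 9>8]

NE set: (A,P,Z), (A,Q,X), (B,Q,Y)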